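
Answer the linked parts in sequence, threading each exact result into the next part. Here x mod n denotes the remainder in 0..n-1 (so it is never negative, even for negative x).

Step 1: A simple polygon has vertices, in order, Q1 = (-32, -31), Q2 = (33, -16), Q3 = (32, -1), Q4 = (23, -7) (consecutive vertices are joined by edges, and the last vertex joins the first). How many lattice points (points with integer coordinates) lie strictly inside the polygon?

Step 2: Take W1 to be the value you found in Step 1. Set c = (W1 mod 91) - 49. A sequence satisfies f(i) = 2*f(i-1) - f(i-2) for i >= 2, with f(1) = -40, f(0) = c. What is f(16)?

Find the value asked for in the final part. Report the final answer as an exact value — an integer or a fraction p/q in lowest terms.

Step 1: cross terms: (-32*-16 - 33*-31)=1535, (33*-1 - 32*-16)=479, (32*-7 - 23*-1)=-201, (23*-31 - -32*-7)=-937; twice the area = |876| = 876; area = 438; boundary points = 5 + 1 + 3 + 1 = 10; strictly interior points = area - boundary/2 + 1 = 434; answer 434
Step 2: W1 = 434; c = 21; f(2) = 2*(-40) - 1*(21) = -101; iterating: f(2)=-101, f(3)=-162, f(4)=-223, f(5)=-284, f(6)=-345, f(7)=-406, f(8)=-467, f(9)=-528, f(10)=-589, f(11)=-650, f(12)=-711, f(13)=-772, f(14)=-833, f(15)=-894, f(16)=-955; answer -955

-955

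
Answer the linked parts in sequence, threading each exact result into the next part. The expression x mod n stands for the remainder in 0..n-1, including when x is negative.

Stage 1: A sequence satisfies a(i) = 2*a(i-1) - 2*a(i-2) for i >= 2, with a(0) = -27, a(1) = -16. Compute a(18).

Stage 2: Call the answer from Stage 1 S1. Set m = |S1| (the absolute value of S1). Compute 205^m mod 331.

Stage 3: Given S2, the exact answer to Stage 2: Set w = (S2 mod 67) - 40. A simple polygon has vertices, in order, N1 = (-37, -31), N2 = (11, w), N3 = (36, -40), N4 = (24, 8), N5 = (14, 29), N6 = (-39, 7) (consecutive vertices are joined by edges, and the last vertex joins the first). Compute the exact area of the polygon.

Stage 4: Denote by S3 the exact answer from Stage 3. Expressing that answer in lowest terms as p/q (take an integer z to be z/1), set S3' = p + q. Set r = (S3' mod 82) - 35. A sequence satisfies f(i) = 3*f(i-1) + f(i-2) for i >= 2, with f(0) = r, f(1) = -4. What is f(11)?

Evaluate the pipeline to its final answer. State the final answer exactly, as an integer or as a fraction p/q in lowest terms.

Stage 1: a(2) = 2*(-16) - 2*(-27) = 22; iterating: a(2)=22, a(3)=76, a(4)=108, a(5)=64, a(6)=-88, a(7)=-304, a(8)=-432, a(9)=-256, a(10)=352, a(11)=1216, a(12)=1728, a(13)=1024, a(14)=-1408, a(15)=-4864, a(16)=-6912, a(17)=-4096, a(18)=5632; answer 5632
Stage 2: S1 = 5632; m = 5632; squarings mod 331: 205^1=205, 205^2=319, 205^4=144, 205^8=214, 205^16=118, 205^32=22, 205^64=153, 205^128=239, 205^256=189, 205^512=304, 205^1024=67, 205^2048=186, 205^4096=172; 205^5632 = 205^512 * 205^1024 * 205^4096 = 323 (mod 331); answer 323
Stage 3: S2 = 323; w = 15; cross terms: (-37*15 - 11*-31)=-214, (11*-40 - 36*15)=-980, (36*8 - 24*-40)=1248, (24*29 - 14*8)=584, (14*7 - -39*29)=1229, (-39*-31 - -37*7)=1468; twice the area = |3335| = 3335; area = 3335/2; answer 3335/2
Stage 4: S3 = 3335/2; threaded value p + q = 3337; r = 22; f(2) = 3*(-4) + 1*(22) = 10; iterating: f(2)=10, f(3)=26, f(4)=88, f(5)=290, f(6)=958, f(7)=3164, f(8)=10450, f(9)=34514, f(10)=113992, f(11)=376490; answer 376490

376490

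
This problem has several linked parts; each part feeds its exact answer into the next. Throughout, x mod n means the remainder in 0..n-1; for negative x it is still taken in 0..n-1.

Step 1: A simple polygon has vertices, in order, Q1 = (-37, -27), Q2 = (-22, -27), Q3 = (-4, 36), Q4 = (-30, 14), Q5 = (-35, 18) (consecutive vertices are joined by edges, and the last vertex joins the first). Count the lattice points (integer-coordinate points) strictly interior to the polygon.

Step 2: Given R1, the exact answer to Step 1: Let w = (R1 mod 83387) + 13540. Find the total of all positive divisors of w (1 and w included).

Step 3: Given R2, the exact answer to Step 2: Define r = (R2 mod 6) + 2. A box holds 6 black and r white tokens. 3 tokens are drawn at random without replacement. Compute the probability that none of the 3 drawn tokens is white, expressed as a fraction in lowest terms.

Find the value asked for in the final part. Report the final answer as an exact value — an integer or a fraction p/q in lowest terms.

Step 1: cross terms: (-37*-27 - -22*-27)=405, (-22*36 - -4*-27)=-900, (-4*14 - -30*36)=1024, (-30*18 - -35*14)=-50, (-35*-27 - -37*18)=1611; twice the area = |2090| = 2090; area = 1045; boundary points = 15 + 9 + 2 + 1 + 1 = 28; strictly interior points = area - boundary/2 + 1 = 1032; answer 1032
Step 2: R1 = 1032; w = 14572; 14572 = 2^2 * 3643; sigma = (1 + 2 + 4) * (1 + 3643) = 7 * 3644 = 25508; answer 25508
Step 3: R2 = 25508; r = 4; total draws C(10,3) = 120; favorable C(6,3) = 20; P = 1/6; answer 1/6

1/6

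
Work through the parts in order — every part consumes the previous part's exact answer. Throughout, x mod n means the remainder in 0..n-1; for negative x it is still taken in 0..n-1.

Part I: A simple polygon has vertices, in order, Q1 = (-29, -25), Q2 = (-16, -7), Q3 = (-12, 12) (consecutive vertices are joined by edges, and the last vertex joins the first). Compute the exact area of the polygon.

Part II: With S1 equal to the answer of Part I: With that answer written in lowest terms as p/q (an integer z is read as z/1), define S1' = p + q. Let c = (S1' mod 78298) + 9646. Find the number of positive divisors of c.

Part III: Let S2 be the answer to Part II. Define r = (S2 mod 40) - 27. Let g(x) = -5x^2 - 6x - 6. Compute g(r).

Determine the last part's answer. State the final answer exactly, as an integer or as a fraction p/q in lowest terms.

-1697

Part I: cross terms: (-29*-7 - -16*-25)=-197, (-16*12 - -12*-7)=-276, (-12*-25 - -29*12)=648; twice the area = |175| = 175; area = 175/2; answer 175/2
Part II: S1 = 175/2; threaded value p + q = 177; c = 9823; 9823 = 11 * 19 * 47; number of divisors = (1+1) * (1+1) * (1+1) = 8; answer 8
Part III: S2 = 8; r = -19; -5*(-19)^2 - 6*(-19)^1 - 6 = (-1805) + (114) + (-6) = -1697; answer -1697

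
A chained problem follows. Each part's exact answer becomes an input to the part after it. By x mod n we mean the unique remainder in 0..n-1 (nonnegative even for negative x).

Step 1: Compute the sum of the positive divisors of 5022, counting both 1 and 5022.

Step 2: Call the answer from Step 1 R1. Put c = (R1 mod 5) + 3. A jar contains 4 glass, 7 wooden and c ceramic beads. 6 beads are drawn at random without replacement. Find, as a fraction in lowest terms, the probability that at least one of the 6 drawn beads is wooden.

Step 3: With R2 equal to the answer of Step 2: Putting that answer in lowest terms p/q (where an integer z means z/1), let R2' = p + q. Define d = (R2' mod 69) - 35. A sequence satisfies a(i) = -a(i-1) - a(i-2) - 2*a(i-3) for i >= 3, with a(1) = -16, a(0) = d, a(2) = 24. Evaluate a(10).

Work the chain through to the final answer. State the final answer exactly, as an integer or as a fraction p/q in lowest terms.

Step 1: 5022 = 2 * 3^4 * 31; sigma = (1 + 2) * (1 + 3 + 9 + 27 + 81) * (1 + 31) = 3 * 121 * 32 = 11616; answer 11616
Step 2: R1 = 11616; c = 4; total draws C(15,6) = 5005; complement C(8,6) = 28; favorable 5005 - 28 = 4977; P = 711/715; answer 711/715
Step 3: R2 = 711/715; threaded value p + q = 1426; d = 11; a(3) = -1*(24) - 1*(-16) - 2*(11) = -30; iterating: a(3)=-30, a(4)=38, a(5)=-56, a(6)=78, a(7)=-98, a(8)=132, a(9)=-190, a(10)=254; answer 254

254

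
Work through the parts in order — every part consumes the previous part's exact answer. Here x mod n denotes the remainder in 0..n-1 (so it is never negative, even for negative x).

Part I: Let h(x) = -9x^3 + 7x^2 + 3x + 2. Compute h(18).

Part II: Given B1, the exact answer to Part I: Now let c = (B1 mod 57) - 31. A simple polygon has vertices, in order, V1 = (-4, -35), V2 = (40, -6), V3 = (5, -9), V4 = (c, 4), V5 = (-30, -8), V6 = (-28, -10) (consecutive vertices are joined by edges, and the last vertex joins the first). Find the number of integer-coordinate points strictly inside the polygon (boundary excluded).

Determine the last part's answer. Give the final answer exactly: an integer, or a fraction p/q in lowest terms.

1132

Part I: -9*(18)^3 + 7*(18)^2 + 3*(18)^1 + 2 = (-52488) + (2268) + (54) + (2) = -50164; answer -50164
Part II: B1 = -50164; c = 22; cross terms: (-4*-6 - 40*-35)=1424, (40*-9 - 5*-6)=-330, (5*4 - 22*-9)=218, (22*-8 - -30*4)=-56, (-30*-10 - -28*-8)=76, (-28*-35 - -4*-10)=940; twice the area = |2272| = 2272; area = 1136; boundary points = 1 + 1 + 1 + 4 + 2 + 1 = 10; strictly interior points = area - boundary/2 + 1 = 1132; answer 1132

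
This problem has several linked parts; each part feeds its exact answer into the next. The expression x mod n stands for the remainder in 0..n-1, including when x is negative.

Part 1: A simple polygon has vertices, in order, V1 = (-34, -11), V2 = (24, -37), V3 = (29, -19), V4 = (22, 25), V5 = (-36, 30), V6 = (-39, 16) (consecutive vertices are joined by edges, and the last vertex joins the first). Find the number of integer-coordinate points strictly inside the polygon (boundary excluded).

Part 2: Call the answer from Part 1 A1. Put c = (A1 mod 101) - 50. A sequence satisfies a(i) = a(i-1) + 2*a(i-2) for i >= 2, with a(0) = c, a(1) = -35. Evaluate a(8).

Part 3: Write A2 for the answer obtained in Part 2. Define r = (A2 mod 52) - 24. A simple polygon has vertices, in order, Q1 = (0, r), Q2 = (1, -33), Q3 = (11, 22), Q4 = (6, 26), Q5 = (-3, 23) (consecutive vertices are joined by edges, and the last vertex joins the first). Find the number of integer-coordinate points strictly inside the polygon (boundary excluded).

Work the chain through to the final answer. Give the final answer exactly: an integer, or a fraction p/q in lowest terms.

Part 1: cross terms: (-34*-37 - 24*-11)=1522, (24*-19 - 29*-37)=617, (29*25 - 22*-19)=1143, (22*30 - -36*25)=1560, (-36*16 - -39*30)=594, (-39*-11 - -34*16)=973; twice the area = |6409| = 6409; area = 6409/2; boundary points = 2 + 1 + 1 + 1 + 1 + 1 = 7; strictly interior points = area - boundary/2 + 1 = 3202; answer 3202
Part 2: A1 = 3202; c = 21; a(2) = 1*(-35) + 2*(21) = 7; iterating: a(2)=7, a(3)=-63, a(4)=-49, a(5)=-175, a(6)=-273, a(7)=-623, a(8)=-1169; answer -1169
Part 3: A2 = -1169; r = 3; cross terms: (0*-33 - 1*3)=-3, (1*22 - 11*-33)=385, (11*26 - 6*22)=154, (6*23 - -3*26)=216, (-3*3 - 0*23)=-9; twice the area = |743| = 743; area = 743/2; boundary points = 1 + 5 + 1 + 3 + 1 = 11; strictly interior points = area - boundary/2 + 1 = 367; answer 367

367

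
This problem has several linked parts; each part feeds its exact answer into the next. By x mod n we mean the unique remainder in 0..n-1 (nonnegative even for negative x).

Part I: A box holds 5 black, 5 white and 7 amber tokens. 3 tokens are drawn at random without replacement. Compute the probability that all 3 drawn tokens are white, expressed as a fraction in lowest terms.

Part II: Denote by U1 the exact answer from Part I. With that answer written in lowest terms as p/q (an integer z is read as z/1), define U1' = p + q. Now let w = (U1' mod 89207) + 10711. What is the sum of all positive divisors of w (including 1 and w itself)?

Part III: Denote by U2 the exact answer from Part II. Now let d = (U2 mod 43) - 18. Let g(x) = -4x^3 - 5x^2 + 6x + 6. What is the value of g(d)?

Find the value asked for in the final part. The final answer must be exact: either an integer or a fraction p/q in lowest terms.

Part I: total draws C(17,3) = 680; favorable C(5,3) = 10; P = 1/68; answer 1/68
Part II: U1 = 1/68; threaded value p + q = 69; w = 10780; 10780 = 2^2 * 5 * 7^2 * 11; sigma = (1 + 2 + 4) * (1 + 5) * (1 + 7 + 49) * (1 + 11) = 7 * 6 * 57 * 12 = 28728; answer 28728
Part III: U2 = 28728; d = -14; -4*(-14)^3 - 5*(-14)^2 + 6*(-14)^1 + 6 = (10976) + (-980) + (-84) + (6) = 9918; answer 9918

9918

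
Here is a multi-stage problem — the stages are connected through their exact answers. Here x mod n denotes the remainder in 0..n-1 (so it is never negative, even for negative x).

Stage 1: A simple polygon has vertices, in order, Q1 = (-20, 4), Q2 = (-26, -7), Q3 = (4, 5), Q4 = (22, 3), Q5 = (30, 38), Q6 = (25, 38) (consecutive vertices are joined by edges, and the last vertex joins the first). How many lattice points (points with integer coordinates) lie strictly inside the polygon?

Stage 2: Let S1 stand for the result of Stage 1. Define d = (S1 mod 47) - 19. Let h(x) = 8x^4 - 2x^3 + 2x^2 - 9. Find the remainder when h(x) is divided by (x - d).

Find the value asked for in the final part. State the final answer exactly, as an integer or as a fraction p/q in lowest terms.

Stage 1: cross terms: (-20*-7 - -26*4)=244, (-26*5 - 4*-7)=-102, (4*3 - 22*5)=-98, (22*38 - 30*3)=746, (30*38 - 25*38)=190, (25*4 - -20*38)=860; twice the area = |1840| = 1840; area = 920; boundary points = 1 + 6 + 2 + 1 + 5 + 1 = 16; strictly interior points = area - boundary/2 + 1 = 913; answer 913
Stage 2: S1 = 913; d = 1; remainder = value at the root: 8*(1)^4 - 2*(1)^3 + 2*(1)^2 - 9 = (8) + (-2) + (2) + (-9) = -1; answer -1

-1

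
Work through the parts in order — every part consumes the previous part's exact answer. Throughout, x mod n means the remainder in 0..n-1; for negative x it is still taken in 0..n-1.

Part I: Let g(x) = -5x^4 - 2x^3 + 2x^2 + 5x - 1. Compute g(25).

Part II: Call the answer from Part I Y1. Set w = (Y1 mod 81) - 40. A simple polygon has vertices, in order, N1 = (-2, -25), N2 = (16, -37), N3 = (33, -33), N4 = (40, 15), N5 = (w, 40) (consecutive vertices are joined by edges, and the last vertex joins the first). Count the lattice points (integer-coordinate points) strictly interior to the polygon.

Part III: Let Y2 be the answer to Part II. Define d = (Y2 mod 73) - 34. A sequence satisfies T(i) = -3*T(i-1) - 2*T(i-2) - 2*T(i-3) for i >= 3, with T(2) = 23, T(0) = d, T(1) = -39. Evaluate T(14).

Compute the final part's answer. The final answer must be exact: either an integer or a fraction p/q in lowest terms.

866109

Part I: -5*(25)^4 - 2*(25)^3 + 2*(25)^2 + 5*(25)^1 - 1 = (-1953125) + (-31250) + (1250) + (125) + (-1) = -1983001; answer -1983001
Part II: Y1 = -1983001; w = 1; cross terms: (-2*-37 - 16*-25)=474, (16*-33 - 33*-37)=693, (33*15 - 40*-33)=1815, (40*40 - 1*15)=1585, (1*-25 - -2*40)=55; twice the area = |4622| = 4622; area = 2311; boundary points = 6 + 1 + 1 + 1 + 1 = 10; strictly interior points = area - boundary/2 + 1 = 2307; answer 2307
Part III: Y2 = 2307; d = 10; T(3) = -3*(23) - 2*(-39) - 2*(10) = -11; iterating: T(3)=-11, T(4)=65, T(5)=-219, T(6)=549, T(7)=-1339, T(8)=3357, T(9)=-8491, T(10)=21437, T(11)=-54043, T(12)=136237, T(13)=-343499, T(14)=866109; answer 866109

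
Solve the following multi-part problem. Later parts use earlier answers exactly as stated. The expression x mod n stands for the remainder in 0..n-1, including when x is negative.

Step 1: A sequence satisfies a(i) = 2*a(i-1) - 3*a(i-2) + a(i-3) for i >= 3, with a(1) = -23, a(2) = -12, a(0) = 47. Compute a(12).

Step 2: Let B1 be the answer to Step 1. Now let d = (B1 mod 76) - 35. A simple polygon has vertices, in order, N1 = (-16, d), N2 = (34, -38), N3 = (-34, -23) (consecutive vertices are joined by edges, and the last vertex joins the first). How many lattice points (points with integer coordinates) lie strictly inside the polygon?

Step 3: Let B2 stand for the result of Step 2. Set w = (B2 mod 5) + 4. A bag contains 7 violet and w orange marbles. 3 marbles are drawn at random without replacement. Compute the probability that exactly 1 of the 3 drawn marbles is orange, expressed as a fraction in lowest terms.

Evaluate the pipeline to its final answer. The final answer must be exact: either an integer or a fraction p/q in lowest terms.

Step 1: a(3) = 2*(-12) - 3*(-23) + 1*(47) = 92; iterating: a(3)=92, a(4)=197, a(5)=106, a(6)=-287, a(7)=-695, a(8)=-423, a(9)=952, a(10)=2478, a(11)=1677, a(12)=-3128; answer -3128
Step 2: B1 = -3128; d = 29; cross terms: (-16*-38 - 34*29)=-378, (34*-23 - -34*-38)=-2074, (-34*29 - -16*-23)=-1354; twice the area = |-3806| = 3806; area = 1903; boundary points = 1 + 1 + 2 = 4; strictly interior points = area - boundary/2 + 1 = 1902; answer 1902
Step 3: B2 = 1902; w = 6; total draws C(13,3) = 286; favorable C(6,1)*C(7,2) = 126; P = 63/143; answer 63/143

63/143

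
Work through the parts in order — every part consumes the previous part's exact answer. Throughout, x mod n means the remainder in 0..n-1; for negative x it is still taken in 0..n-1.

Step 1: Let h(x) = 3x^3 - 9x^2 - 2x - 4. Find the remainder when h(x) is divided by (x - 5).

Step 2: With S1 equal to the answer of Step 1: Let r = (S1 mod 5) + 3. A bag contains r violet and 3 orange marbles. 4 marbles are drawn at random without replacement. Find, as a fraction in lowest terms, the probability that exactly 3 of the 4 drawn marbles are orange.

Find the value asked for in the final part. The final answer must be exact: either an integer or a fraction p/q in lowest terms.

Step 1: remainder = value at the root: 3*(5)^3 - 9*(5)^2 - 2*(5)^1 - 4 = (375) + (-225) + (-10) + (-4) = 136; answer 136
Step 2: S1 = 136; r = 4; total draws C(7,4) = 35; favorable C(3,3)*C(4,1) = 4; P = 4/35; answer 4/35

4/35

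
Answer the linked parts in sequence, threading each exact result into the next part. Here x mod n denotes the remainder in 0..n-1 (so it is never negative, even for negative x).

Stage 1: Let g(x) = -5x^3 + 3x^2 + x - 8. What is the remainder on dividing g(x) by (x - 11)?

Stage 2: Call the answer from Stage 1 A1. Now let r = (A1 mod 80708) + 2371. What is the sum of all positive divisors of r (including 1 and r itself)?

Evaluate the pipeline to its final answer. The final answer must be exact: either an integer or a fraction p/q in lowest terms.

158112

Stage 1: remainder = value at the root: -5*(11)^3 + 3*(11)^2 + 1*(11)^1 - 8 = (-6655) + (363) + (11) + (-8) = -6289; answer -6289
Stage 2: A1 = -6289; r = 76790; 76790 = 2 * 5 * 7 * 1097; sigma = (1 + 2) * (1 + 5) * (1 + 7) * (1 + 1097) = 3 * 6 * 8 * 1098 = 158112; answer 158112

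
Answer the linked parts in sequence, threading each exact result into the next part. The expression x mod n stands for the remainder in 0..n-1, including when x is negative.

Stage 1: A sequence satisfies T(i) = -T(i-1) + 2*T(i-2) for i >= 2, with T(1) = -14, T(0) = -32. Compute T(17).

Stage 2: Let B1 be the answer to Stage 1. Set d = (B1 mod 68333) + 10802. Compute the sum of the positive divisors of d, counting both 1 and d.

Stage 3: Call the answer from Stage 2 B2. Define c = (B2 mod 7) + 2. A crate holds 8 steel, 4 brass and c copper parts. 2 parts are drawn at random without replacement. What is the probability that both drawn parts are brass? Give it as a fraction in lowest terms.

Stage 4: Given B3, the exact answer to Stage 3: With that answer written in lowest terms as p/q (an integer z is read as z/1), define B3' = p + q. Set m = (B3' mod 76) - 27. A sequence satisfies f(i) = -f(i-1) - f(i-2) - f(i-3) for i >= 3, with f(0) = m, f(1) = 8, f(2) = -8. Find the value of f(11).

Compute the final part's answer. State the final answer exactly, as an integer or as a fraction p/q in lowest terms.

Stage 1: T(2) = -1*(-14) + 2*(-32) = -50; iterating: T(2)=-50, T(3)=22, T(4)=-122, T(5)=166, T(6)=-410, T(7)=742, T(8)=-1562, T(9)=3046, T(10)=-6170, T(11)=12262, T(12)=-24602, T(13)=49126, T(14)=-98330, T(15)=196582, T(16)=-393242, T(17)=786406; answer 786406
Stage 2: B1 = 786406; d = 45545; 45545 = 5 * 9109; sigma = (1 + 5) * (1 + 9109) = 6 * 9110 = 54660; answer 54660
Stage 3: B2 = 54660; c = 6; total draws C(18,2) = 153; favorable C(4,2) = 6; P = 2/51; answer 2/51
Stage 4: B3 = 2/51; threaded value p + q = 53; m = 26; f(3) = -1*(-8) - 1*(8) - 1*(26) = -26; iterating: f(3)=-26, f(4)=26, f(5)=8, f(6)=-8, f(7)=-26, f(8)=26, f(9)=8, f(10)=-8, f(11)=-26; answer -26

-26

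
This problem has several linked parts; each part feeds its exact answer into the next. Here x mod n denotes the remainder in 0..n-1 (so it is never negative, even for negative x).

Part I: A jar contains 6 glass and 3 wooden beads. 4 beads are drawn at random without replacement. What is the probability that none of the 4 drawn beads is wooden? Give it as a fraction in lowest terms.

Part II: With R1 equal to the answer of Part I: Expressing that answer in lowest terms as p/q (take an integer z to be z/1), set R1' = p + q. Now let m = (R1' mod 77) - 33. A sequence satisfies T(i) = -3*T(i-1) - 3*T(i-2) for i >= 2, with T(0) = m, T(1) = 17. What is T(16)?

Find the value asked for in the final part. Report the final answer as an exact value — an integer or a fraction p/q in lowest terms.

-295245

Part I: total draws C(9,4) = 126; favorable C(6,4) = 15; P = 5/42; answer 5/42
Part II: R1 = 5/42; threaded value p + q = 47; m = 14; T(2) = -3*(17) - 3*(14) = -93; iterating: T(2)=-93, T(3)=228, T(4)=-405, T(5)=531, T(6)=-378, T(7)=-459, T(8)=2511, T(9)=-6156, T(10)=10935, T(11)=-14337, T(12)=10206, T(13)=12393, T(14)=-67797, T(15)=166212, T(16)=-295245; answer -295245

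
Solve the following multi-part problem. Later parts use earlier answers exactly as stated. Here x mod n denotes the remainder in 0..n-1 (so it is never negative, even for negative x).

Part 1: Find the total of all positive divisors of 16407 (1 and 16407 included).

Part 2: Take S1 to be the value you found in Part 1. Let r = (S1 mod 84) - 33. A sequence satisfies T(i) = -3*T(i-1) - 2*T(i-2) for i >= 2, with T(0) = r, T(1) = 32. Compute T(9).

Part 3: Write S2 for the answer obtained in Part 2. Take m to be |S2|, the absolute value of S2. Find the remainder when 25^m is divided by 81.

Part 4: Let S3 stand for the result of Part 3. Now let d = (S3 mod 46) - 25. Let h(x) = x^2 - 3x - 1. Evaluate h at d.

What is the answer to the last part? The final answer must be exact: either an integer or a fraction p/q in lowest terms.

Part 1: 16407 = 3^2 * 1823; sigma = (1 + 3 + 9) * (1 + 1823) = 13 * 1824 = 23712; answer 23712
Part 2: S1 = 23712; r = -9; T(2) = -3*(32) - 2*(-9) = -78; iterating: T(2)=-78, T(3)=170, T(4)=-354, T(5)=722, T(6)=-1458, T(7)=2930, T(8)=-5874, T(9)=11762; answer 11762
Part 3: S2 = 11762; m = 11762; squarings mod 81: 25^1=25, 25^2=58, 25^4=43, 25^8=67, 25^16=34, 25^32=22, 25^64=79, 25^128=4, 25^256=16, 25^512=13, 25^1024=7, 25^2048=49, 25^4096=52, 25^8192=31; 25^11762 = 25^2 * 25^16 * 25^32 * 25^64 * 25^128 * 25^256 * 25^1024 * 25^2048 * 25^8192 = 40 (mod 81); answer 40
Part 4: S3 = 40; d = 15; 1*(15)^2 - 3*(15)^1 - 1 = (225) + (-45) + (-1) = 179; answer 179

179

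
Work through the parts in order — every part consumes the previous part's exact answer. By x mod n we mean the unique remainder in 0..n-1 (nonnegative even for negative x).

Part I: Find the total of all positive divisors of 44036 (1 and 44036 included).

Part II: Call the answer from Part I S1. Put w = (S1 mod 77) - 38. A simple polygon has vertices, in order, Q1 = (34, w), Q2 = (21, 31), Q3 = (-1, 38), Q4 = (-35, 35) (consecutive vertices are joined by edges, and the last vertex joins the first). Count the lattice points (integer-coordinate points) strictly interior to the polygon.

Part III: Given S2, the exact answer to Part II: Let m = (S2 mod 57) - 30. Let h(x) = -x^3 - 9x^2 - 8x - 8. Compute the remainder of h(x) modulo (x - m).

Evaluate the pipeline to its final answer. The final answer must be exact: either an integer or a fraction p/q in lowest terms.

10192

Part I: 44036 = 2^2 * 101 * 109; sigma = (1 + 2 + 4) * (1 + 101) * (1 + 109) = 7 * 102 * 110 = 78540; answer 78540
Part II: S1 = 78540; w = -38; cross terms: (34*31 - 21*-38)=1852, (21*38 - -1*31)=829, (-1*35 - -35*38)=1295, (-35*-38 - 34*35)=140; twice the area = |4116| = 4116; area = 2058; boundary points = 1 + 1 + 1 + 1 = 4; strictly interior points = area - boundary/2 + 1 = 2057; answer 2057
Part III: S2 = 2057; m = -25; remainder = value at the root: -1*(-25)^3 - 9*(-25)^2 - 8*(-25)^1 - 8 = (15625) + (-5625) + (200) + (-8) = 10192; answer 10192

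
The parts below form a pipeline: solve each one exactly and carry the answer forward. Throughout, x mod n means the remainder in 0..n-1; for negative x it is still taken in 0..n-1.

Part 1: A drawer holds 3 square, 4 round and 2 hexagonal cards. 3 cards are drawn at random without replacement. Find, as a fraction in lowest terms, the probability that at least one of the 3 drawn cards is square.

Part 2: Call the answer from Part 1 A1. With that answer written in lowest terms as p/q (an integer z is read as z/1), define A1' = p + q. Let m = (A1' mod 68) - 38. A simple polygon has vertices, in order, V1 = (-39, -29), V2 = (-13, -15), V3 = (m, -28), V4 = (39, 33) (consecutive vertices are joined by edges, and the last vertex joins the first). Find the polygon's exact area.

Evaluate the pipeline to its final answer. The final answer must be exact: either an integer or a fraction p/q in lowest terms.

Part 1: total draws C(9,3) = 84; complement C(6,3) = 20; favorable 84 - 20 = 64; P = 16/21; answer 16/21
Part 2: A1 = 16/21; threaded value p + q = 37; m = -1; cross terms: (-39*-15 - -13*-29)=208, (-13*-28 - -1*-15)=349, (-1*33 - 39*-28)=1059, (39*-29 - -39*33)=156; twice the area = |1772| = 1772; area = 886; answer 886

886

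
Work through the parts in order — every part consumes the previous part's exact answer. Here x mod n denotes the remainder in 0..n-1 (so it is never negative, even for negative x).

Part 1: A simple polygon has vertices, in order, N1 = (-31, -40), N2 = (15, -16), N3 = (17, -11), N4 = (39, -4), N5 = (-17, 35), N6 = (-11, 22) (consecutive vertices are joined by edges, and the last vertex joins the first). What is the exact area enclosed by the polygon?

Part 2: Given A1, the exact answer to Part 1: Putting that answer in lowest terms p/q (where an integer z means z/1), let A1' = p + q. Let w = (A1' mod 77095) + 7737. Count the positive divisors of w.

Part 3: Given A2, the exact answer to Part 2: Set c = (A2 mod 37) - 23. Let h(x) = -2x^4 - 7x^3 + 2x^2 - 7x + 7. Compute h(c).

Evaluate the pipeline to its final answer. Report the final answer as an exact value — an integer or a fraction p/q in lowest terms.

Part 1: cross terms: (-31*-16 - 15*-40)=1096, (15*-11 - 17*-16)=107, (17*-4 - 39*-11)=361, (39*35 - -17*-4)=1297, (-17*22 - -11*35)=11, (-11*-40 - -31*22)=1122; twice the area = |3994| = 3994; area = 1997; answer 1997
Part 2: A1 = 1997; threaded value p + q = 1998; w = 9735; 9735 = 3 * 5 * 11 * 59; number of divisors = (1+1) * (1+1) * (1+1) * (1+1) = 16; answer 16
Part 3: A2 = 16; c = -7; -2*(-7)^4 - 7*(-7)^3 + 2*(-7)^2 - 7*(-7)^1 + 7 = (-4802) + (2401) + (98) + (49) + (7) = -2247; answer -2247

-2247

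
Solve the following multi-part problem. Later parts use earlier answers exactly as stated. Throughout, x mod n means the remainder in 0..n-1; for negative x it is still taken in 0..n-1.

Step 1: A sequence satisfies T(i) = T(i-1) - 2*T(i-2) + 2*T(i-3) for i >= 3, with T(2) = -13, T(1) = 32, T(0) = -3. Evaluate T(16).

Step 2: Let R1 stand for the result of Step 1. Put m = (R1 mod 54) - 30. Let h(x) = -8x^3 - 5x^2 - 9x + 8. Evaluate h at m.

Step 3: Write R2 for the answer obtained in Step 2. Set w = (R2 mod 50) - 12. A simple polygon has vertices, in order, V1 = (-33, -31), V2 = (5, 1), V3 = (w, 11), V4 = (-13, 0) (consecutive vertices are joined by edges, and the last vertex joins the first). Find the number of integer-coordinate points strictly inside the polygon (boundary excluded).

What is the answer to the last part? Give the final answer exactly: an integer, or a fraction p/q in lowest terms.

363

Step 1: T(3) = 1*(-13) - 2*(32) + 2*(-3) = -83; iterating: T(3)=-83, T(4)=7, T(5)=147, T(6)=-33, T(7)=-313, T(8)=47, T(9)=607, T(10)=-113, T(11)=-1233, T(12)=207, T(13)=2447, T(14)=-433, T(15)=-4913, T(16)=847; answer 847
Step 2: R1 = 847; m = 7; -8*(7)^3 - 5*(7)^2 - 9*(7)^1 + 8 = (-2744) + (-245) + (-63) + (8) = -3044; answer -3044
Step 3: R2 = -3044; w = -6; cross terms: (-33*1 - 5*-31)=122, (5*11 - -6*1)=61, (-6*0 - -13*11)=143, (-13*-31 - -33*0)=403; twice the area = |729| = 729; area = 729/2; boundary points = 2 + 1 + 1 + 1 = 5; strictly interior points = area - boundary/2 + 1 = 363; answer 363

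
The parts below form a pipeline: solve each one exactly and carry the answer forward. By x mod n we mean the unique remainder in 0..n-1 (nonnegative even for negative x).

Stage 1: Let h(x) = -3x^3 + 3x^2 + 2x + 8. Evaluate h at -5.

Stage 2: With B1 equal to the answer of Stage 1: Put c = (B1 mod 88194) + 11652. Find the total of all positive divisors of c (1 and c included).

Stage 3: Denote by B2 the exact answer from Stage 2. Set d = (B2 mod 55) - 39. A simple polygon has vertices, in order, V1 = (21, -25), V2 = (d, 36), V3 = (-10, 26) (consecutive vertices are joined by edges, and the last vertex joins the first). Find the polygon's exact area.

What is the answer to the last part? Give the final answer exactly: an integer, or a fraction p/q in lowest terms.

461

Stage 1: -3*(-5)^3 + 3*(-5)^2 + 2*(-5)^1 + 8 = (375) + (75) + (-10) + (8) = 448; answer 448
Stage 2: B1 = 448; c = 12100; 12100 = 2^2 * 5^2 * 11^2; sigma = (1 + 2 + 4) * (1 + 5 + 25) * (1 + 11 + 121) = 7 * 31 * 133 = 28861; answer 28861
Stage 3: B2 = 28861; d = 2; cross terms: (21*36 - 2*-25)=806, (2*26 - -10*36)=412, (-10*-25 - 21*26)=-296; twice the area = |922| = 922; area = 461; answer 461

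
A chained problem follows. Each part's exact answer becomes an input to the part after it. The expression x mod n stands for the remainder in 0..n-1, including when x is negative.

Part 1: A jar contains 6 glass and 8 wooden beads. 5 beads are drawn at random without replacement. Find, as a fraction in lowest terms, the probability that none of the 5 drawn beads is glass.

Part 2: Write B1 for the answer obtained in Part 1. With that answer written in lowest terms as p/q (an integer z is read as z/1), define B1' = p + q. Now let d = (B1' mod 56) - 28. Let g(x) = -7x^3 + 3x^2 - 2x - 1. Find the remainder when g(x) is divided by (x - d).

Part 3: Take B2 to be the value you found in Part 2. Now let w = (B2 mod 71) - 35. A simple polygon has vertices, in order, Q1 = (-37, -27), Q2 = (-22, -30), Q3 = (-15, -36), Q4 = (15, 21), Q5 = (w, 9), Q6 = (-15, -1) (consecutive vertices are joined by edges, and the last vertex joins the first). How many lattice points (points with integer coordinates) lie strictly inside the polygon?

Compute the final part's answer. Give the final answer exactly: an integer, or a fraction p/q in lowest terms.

Part 1: total draws C(14,5) = 2002; favorable C(8,5) = 56; P = 4/143; answer 4/143
Part 2: B1 = 4/143; threaded value p + q = 147; d = 7; remainder = value at the root: -7*(7)^3 + 3*(7)^2 - 2*(7)^1 - 1 = (-2401) + (147) + (-14) + (-1) = -2269; answer -2269
Part 3: B2 = -2269; w = -32; cross terms: (-37*-30 - -22*-27)=516, (-22*-36 - -15*-30)=342, (-15*21 - 15*-36)=225, (15*9 - -32*21)=807, (-32*-1 - -15*9)=167, (-15*-27 - -37*-1)=368; twice the area = |2425| = 2425; area = 2425/2; boundary points = 3 + 1 + 3 + 1 + 1 + 2 = 11; strictly interior points = area - boundary/2 + 1 = 1208; answer 1208

1208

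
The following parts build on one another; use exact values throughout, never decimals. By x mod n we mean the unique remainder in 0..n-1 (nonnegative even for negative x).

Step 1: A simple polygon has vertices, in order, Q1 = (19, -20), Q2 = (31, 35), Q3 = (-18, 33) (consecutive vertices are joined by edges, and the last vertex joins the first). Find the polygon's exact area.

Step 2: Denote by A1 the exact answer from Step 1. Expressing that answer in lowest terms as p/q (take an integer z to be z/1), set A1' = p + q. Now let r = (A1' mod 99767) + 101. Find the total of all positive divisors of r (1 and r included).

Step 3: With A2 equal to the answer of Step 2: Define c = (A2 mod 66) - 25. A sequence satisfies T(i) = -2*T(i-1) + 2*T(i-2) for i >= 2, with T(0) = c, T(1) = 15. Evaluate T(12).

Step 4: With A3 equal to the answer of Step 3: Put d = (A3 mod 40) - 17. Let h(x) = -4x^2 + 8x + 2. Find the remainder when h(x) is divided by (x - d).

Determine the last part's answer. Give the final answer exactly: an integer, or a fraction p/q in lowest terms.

Step 1: cross terms: (19*35 - 31*-20)=1285, (31*33 - -18*35)=1653, (-18*-20 - 19*33)=-267; twice the area = |2671| = 2671; area = 2671/2; answer 2671/2
Step 2: A1 = 2671/2; threaded value p + q = 2673; r = 2774; 2774 = 2 * 19 * 73; sigma = (1 + 2) * (1 + 19) * (1 + 73) = 3 * 20 * 74 = 4440; answer 4440
Step 3: A2 = 4440; c = -7; T(2) = -2*(15) + 2*(-7) = -44; iterating: T(2)=-44, T(3)=118, T(4)=-324, T(5)=884, T(6)=-2416, T(7)=6600, T(8)=-18032, T(9)=49264, T(10)=-134592, T(11)=367712, T(12)=-1004608; answer -1004608
Step 4: A3 = -1004608; d = 15; remainder = value at the root: -4*(15)^2 + 8*(15)^1 + 2 = (-900) + (120) + (2) = -778; answer -778

-778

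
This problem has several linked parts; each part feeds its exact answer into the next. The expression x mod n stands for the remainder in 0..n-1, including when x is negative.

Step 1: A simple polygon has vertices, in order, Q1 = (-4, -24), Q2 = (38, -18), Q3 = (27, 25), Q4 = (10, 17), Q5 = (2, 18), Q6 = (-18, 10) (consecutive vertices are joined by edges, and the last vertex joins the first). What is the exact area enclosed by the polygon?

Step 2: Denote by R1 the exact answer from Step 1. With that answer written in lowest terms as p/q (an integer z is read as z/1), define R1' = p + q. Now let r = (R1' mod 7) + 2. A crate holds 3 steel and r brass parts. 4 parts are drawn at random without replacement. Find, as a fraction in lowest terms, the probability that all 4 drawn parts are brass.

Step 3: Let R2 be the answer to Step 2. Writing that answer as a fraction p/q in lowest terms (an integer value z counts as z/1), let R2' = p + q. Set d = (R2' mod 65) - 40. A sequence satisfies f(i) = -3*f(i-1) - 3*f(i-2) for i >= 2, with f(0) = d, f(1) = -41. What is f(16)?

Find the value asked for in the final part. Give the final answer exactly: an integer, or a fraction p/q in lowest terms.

321489

Step 1: cross terms: (-4*-18 - 38*-24)=984, (38*25 - 27*-18)=1436, (27*17 - 10*25)=209, (10*18 - 2*17)=146, (2*10 - -18*18)=344, (-18*-24 - -4*10)=472; twice the area = |3591| = 3591; area = 3591/2; answer 3591/2
Step 2: R1 = 3591/2; threaded value p + q = 3593; r = 4; total draws C(7,4) = 35; favorable C(4,4) = 1; P = 1/35; answer 1/35
Step 3: R2 = 1/35; threaded value p + q = 36; d = -4; f(2) = -3*(-41) - 3*(-4) = 135; iterating: f(2)=135, f(3)=-282, f(4)=441, f(5)=-477, f(6)=108, f(7)=1107, f(8)=-3645, f(9)=7614, f(10)=-11907, f(11)=12879, f(12)=-2916, f(13)=-29889, f(14)=98415, f(15)=-205578, f(16)=321489; answer 321489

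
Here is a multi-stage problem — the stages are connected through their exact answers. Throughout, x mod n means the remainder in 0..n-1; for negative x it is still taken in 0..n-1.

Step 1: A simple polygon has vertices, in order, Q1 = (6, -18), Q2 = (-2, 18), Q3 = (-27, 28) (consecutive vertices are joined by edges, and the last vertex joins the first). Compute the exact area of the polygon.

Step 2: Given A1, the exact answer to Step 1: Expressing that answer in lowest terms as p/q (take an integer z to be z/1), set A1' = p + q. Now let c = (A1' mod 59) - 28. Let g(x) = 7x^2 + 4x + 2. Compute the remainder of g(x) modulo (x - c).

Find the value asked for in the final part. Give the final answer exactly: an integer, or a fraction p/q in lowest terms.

6005

Step 1: cross terms: (6*18 - -2*-18)=72, (-2*28 - -27*18)=430, (-27*-18 - 6*28)=318; twice the area = |820| = 820; area = 410; answer 410
Step 2: A1 = 410; threaded value p + q = 411; c = 29; remainder = value at the root: 7*(29)^2 + 4*(29)^1 + 2 = (5887) + (116) + (2) = 6005; answer 6005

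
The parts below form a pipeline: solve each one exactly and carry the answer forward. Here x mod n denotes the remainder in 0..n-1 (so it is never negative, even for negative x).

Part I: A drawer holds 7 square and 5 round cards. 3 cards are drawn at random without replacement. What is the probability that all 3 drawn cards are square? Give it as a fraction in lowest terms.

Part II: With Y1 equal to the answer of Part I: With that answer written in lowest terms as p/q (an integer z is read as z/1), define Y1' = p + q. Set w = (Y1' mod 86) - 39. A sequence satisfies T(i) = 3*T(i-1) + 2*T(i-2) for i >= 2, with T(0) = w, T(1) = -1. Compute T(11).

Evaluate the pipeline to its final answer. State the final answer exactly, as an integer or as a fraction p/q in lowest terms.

Part I: total draws C(12,3) = 220; favorable C(7,3) = 35; P = 7/44; answer 7/44
Part II: Y1 = 7/44; threaded value p + q = 51; w = 12; T(2) = 3*(-1) + 2*(12) = 21; iterating: T(2)=21, T(3)=61, T(4)=225, T(5)=797, T(6)=2841, T(7)=10117, T(8)=36033, T(9)=128333, T(10)=457065, T(11)=1627861; answer 1627861

1627861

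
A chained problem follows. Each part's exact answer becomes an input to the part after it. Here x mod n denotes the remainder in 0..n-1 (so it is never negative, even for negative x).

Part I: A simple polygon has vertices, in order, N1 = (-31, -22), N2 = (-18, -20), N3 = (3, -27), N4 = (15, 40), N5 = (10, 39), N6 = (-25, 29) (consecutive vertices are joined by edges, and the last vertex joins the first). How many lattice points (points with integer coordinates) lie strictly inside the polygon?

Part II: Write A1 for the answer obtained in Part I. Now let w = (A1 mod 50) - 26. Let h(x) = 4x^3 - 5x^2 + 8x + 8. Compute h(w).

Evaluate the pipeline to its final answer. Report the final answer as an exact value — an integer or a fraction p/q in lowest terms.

8055

Part I: cross terms: (-31*-20 - -18*-22)=224, (-18*-27 - 3*-20)=546, (3*40 - 15*-27)=525, (15*39 - 10*40)=185, (10*29 - -25*39)=1265, (-25*-22 - -31*29)=1449; twice the area = |4194| = 4194; area = 2097; boundary points = 1 + 7 + 1 + 1 + 5 + 3 = 18; strictly interior points = area - boundary/2 + 1 = 2089; answer 2089
Part II: A1 = 2089; w = 13; 4*(13)^3 - 5*(13)^2 + 8*(13)^1 + 8 = (8788) + (-845) + (104) + (8) = 8055; answer 8055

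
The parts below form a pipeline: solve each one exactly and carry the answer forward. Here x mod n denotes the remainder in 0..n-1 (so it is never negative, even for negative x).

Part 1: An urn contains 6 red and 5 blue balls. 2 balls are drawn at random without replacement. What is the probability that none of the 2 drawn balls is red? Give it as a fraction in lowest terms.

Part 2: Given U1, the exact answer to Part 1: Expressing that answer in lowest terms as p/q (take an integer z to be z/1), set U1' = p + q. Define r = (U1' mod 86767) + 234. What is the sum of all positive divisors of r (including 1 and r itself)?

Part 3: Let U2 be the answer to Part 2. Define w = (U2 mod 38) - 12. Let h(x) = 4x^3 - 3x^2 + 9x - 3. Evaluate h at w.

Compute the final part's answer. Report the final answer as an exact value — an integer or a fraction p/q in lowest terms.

Part 1: total draws C(11,2) = 55; favorable C(5,2) = 10; P = 2/11; answer 2/11
Part 2: U1 = 2/11; threaded value p + q = 13; r = 247; 247 = 13 * 19; sigma = (1 + 13) * (1 + 19) = 14 * 20 = 280; answer 280
Part 3: U2 = 280; w = 2; 4*(2)^3 - 3*(2)^2 + 9*(2)^1 - 3 = (32) + (-12) + (18) + (-3) = 35; answer 35

35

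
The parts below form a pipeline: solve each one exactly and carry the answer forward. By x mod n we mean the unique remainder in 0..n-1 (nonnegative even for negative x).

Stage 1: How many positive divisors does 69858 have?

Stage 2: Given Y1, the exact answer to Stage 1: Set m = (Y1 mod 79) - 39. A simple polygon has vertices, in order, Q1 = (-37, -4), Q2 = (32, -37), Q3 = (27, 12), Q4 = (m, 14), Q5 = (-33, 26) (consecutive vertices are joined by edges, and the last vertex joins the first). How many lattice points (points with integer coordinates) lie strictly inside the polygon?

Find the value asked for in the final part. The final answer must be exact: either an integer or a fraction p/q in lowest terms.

2212

Stage 1: 69858 = 2 * 3^2 * 3881; number of divisors = (1+1) * (2+1) * (1+1) = 12; answer 12
Stage 2: Y1 = 12; m = -27; cross terms: (-37*-37 - 32*-4)=1497, (32*12 - 27*-37)=1383, (27*14 - -27*12)=702, (-27*26 - -33*14)=-240, (-33*-4 - -37*26)=1094; twice the area = |4436| = 4436; area = 2218; boundary points = 3 + 1 + 2 + 6 + 2 = 14; strictly interior points = area - boundary/2 + 1 = 2212; answer 2212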